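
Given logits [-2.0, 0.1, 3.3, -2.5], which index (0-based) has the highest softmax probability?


Softmax is a monotonic transformation, so it preserves the argmax.
We need to find the index of the maximum logit.
Index 0: -2.0
Index 1: 0.1
Index 2: 3.3
Index 3: -2.5
Maximum logit = 3.3 at index 2

2


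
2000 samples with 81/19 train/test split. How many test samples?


Train samples = 2000 * 81% = 1620
Test samples = 2000 - 1620
= 380

380


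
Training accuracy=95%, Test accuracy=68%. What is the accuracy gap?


Gap = train_accuracy - test_accuracy
= 95 - 68
= 27%
This large gap strongly indicates overfitting.

27


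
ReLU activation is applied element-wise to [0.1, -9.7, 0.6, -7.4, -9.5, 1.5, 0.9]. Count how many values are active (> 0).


ReLU(x) = max(0, x) for each element:
ReLU(0.1) = 0.1
ReLU(-9.7) = 0
ReLU(0.6) = 0.6
ReLU(-7.4) = 0
ReLU(-9.5) = 0
ReLU(1.5) = 1.5
ReLU(0.9) = 0.9
Active neurons (>0): 4

4


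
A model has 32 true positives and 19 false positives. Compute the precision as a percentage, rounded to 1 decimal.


Precision = TP / (TP + FP) * 100
= 32 / (32 + 19)
= 32 / 51
= 0.6275
= 62.7%

62.7


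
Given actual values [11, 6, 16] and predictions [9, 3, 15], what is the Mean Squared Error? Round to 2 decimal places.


Differences: [2, 3, 1]
Squared errors: [4, 9, 1]
Sum of squared errors = 14
MSE = 14 / 3 = 4.67

4.67


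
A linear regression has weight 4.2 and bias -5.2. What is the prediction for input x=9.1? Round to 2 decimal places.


y = 4.2 * 9.1 + (-5.2)
= 38.22 + (-5.2)
= 33.02

33.02


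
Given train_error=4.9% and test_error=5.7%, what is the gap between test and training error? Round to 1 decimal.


Generalization gap = test_error - train_error
= 5.7 - 4.9
= 0.8%
A small gap suggests good generalization.

0.8


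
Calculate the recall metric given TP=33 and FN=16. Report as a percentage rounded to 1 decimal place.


Recall = TP / (TP + FN) * 100
= 33 / (33 + 16)
= 33 / 49
= 0.6735
= 67.3%

67.3


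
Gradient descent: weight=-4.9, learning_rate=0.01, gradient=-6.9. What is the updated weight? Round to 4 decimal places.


w_new = w_old - lr * gradient
= -4.9 - 0.01 * -6.9
= -4.9 - (-0.069)
= -4.8310

-4.8310


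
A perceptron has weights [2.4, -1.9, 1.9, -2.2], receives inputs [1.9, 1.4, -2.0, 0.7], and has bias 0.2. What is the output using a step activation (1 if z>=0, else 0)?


z = w . x + b
= 2.4*1.9 + -1.9*1.4 + 1.9*-2.0 + -2.2*0.7 + 0.2
= 4.56 + -2.66 + -3.8 + -1.54 + 0.2
= -3.44 + 0.2
= -3.24
Since z = -3.24 < 0, output = 0

0


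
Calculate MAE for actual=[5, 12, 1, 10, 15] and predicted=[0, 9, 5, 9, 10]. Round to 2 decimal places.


Absolute errors: [5, 3, 4, 1, 5]
Sum of absolute errors = 18
MAE = 18 / 5 = 3.60

3.60


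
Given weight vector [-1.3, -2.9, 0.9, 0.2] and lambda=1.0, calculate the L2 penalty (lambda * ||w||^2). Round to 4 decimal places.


Squaring each weight:
(-1.3)^2 = 1.69
(-2.9)^2 = 8.41
0.9^2 = 0.81
0.2^2 = 0.04
Sum of squares = 10.95
Penalty = 1.0 * 10.95 = 10.9500

10.9500


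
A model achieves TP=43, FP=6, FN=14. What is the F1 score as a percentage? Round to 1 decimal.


Precision = TP / (TP + FP) = 43 / 49 = 0.8776
Recall = TP / (TP + FN) = 43 / 57 = 0.7544
F1 = 2 * P * R / (P + R)
= 2 * 0.8776 * 0.7544 / (0.8776 + 0.7544)
= 1.324 / 1.6319
= 0.8113
As percentage: 81.1%

81.1


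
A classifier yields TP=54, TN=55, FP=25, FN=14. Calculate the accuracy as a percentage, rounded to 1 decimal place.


Accuracy = (TP + TN) / (TP + TN + FP + FN) * 100
= (54 + 55) / (54 + 55 + 25 + 14)
= 109 / 148
= 0.7365
= 73.6%

73.6


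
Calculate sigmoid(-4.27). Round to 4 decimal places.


sigmoid(z) = 1 / (1 + exp(-z))
exp(-(-4.27)) = exp(4.27) = 71.5216
1 + 71.5216 = 72.5216
1 / 72.5216 = 0.0138

0.0138


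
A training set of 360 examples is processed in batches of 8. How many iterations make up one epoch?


Iterations per epoch = dataset_size / batch_size
= 360 / 8
= 45

45


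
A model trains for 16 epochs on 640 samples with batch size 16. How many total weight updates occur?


Iterations per epoch = 640 / 16 = 40
Total updates = iterations_per_epoch * epochs
= 40 * 16
= 640

640


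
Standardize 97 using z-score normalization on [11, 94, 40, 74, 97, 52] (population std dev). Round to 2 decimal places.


Mean = (11 + 94 + 40 + 74 + 97 + 52) / 6 = 61.3333
Variance = sum((x_i - mean)^2) / n = 929.2222
Std = sqrt(929.2222) = 30.4831
Z = (x - mean) / std
= (97 - 61.3333) / 30.4831
= 35.6667 / 30.4831
= 1.17

1.17


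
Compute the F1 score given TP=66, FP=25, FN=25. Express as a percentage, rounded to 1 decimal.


Precision = TP / (TP + FP) = 66 / 91 = 0.7253
Recall = TP / (TP + FN) = 66 / 91 = 0.7253
F1 = 2 * P * R / (P + R)
= 2 * 0.7253 * 0.7253 / (0.7253 + 0.7253)
= 1.052 / 1.4505
= 0.7253
As percentage: 72.5%

72.5


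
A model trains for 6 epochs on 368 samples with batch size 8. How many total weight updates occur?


Iterations per epoch = 368 / 8 = 46
Total updates = iterations_per_epoch * epochs
= 46 * 6
= 276

276


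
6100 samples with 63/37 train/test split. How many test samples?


Train samples = 6100 * 63% = 3843
Test samples = 6100 - 3843
= 2257

2257


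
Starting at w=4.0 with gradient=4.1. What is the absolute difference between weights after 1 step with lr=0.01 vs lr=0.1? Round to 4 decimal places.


With lr=0.01: w_new = 4.0 - 0.01 * 4.1 = 3.959
With lr=0.1: w_new = 4.0 - 0.1 * 4.1 = 3.59
Absolute difference = |3.959 - 3.59|
= 0.3690

0.3690


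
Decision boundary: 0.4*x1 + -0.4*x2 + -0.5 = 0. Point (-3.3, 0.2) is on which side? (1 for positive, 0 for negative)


Compute 0.4 * -3.3 + -0.4 * 0.2 + -0.5
= -1.32 + -0.08 + -0.5
= -1.9
Since -1.9 < 0, the point is on the negative side.

0


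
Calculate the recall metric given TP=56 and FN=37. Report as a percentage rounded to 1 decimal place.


Recall = TP / (TP + FN) * 100
= 56 / (56 + 37)
= 56 / 93
= 0.6022
= 60.2%

60.2


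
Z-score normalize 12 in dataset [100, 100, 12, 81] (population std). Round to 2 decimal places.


Mean = (100 + 100 + 12 + 81) / 4 = 73.25
Variance = sum((x_i - mean)^2) / n = 1310.6875
Std = sqrt(1310.6875) = 36.2034
Z = (x - mean) / std
= (12 - 73.25) / 36.2034
= -61.25 / 36.2034
= -1.69

-1.69


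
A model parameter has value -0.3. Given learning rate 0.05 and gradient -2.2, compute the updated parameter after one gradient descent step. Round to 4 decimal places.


w_new = w_old - lr * gradient
= -0.3 - 0.05 * -2.2
= -0.3 - (-0.11)
= -0.1900

-0.1900


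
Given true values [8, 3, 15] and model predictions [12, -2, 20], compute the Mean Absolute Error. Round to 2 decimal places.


Absolute errors: [4, 5, 5]
Sum of absolute errors = 14
MAE = 14 / 3 = 4.67

4.67


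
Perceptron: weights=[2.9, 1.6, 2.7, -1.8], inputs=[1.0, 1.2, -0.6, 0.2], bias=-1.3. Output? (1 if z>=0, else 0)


z = w . x + b
= 2.9*1.0 + 1.6*1.2 + 2.7*-0.6 + -1.8*0.2 + -1.3
= 2.9 + 1.92 + -1.62 + -0.36 + -1.3
= 2.84 + -1.3
= 1.54
Since z = 1.54 >= 0, output = 1

1


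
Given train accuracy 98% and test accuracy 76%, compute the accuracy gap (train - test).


Gap = train_accuracy - test_accuracy
= 98 - 76
= 22%
This large gap strongly indicates overfitting.

22


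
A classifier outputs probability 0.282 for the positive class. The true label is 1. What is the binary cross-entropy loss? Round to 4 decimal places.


For y=1: Loss = -log(p)
= -log(0.282)
= -(-1.2658)
= 1.2658

1.2658


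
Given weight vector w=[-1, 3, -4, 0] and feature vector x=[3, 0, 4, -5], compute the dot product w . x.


Element-wise products:
-1 * 3 = -3
3 * 0 = 0
-4 * 4 = -16
0 * -5 = 0
Sum = -3 + 0 + -16 + 0
= -19

-19


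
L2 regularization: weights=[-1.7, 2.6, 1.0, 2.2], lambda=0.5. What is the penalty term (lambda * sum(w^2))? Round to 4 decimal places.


Squaring each weight:
(-1.7)^2 = 2.89
2.6^2 = 6.76
1.0^2 = 1.0
2.2^2 = 4.84
Sum of squares = 15.49
Penalty = 0.5 * 15.49 = 7.7450

7.7450


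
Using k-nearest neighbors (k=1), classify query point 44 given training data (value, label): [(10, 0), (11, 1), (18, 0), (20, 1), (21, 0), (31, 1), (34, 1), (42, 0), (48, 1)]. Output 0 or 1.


Distances from query 44:
Point 42 (class 0): distance = 2
K=1 nearest neighbors: classes = [0]
Votes for class 1: 0 / 1
Majority vote => class 0

0


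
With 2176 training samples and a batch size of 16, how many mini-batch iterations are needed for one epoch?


Iterations per epoch = dataset_size / batch_size
= 2176 / 16
= 136

136


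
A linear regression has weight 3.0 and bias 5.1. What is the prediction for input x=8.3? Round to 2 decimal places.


y = 3.0 * 8.3 + (5.1)
= 24.9 + (5.1)
= 30.00

30.00


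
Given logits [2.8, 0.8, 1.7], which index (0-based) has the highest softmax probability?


Softmax is a monotonic transformation, so it preserves the argmax.
We need to find the index of the maximum logit.
Index 0: 2.8
Index 1: 0.8
Index 2: 1.7
Maximum logit = 2.8 at index 0

0


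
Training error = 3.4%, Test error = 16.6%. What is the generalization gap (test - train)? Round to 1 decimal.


Generalization gap = test_error - train_error
= 16.6 - 3.4
= 13.2%
A large gap suggests overfitting.

13.2


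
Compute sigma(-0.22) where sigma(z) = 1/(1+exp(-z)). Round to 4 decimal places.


sigmoid(z) = 1 / (1 + exp(-z))
exp(-(-0.22)) = exp(0.22) = 1.2461
1 + 1.2461 = 2.2461
1 / 2.2461 = 0.4452

0.4452


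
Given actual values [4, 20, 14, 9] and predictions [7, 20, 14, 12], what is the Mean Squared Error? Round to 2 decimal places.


Differences: [-3, 0, 0, -3]
Squared errors: [9, 0, 0, 9]
Sum of squared errors = 18
MSE = 18 / 4 = 4.50

4.50


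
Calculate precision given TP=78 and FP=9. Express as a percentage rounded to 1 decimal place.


Precision = TP / (TP + FP) * 100
= 78 / (78 + 9)
= 78 / 87
= 0.8966
= 89.7%

89.7


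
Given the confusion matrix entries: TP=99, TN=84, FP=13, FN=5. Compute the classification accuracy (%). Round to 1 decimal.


Accuracy = (TP + TN) / (TP + TN + FP + FN) * 100
= (99 + 84) / (99 + 84 + 13 + 5)
= 183 / 201
= 0.9104
= 91.0%

91.0


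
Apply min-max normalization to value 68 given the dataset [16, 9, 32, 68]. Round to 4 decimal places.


Min = 9, Max = 68
Range = 68 - 9 = 59
Scaled = (x - min) / (max - min)
= (68 - 9) / 59
= 59 / 59
= 1.0000

1.0000


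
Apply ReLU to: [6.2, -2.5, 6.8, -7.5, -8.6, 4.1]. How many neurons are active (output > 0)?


ReLU(x) = max(0, x) for each element:
ReLU(6.2) = 6.2
ReLU(-2.5) = 0
ReLU(6.8) = 6.8
ReLU(-7.5) = 0
ReLU(-8.6) = 0
ReLU(4.1) = 4.1
Active neurons (>0): 3

3


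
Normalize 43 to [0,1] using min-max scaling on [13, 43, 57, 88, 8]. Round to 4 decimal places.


Min = 8, Max = 88
Range = 88 - 8 = 80
Scaled = (x - min) / (max - min)
= (43 - 8) / 80
= 35 / 80
= 0.4375

0.4375


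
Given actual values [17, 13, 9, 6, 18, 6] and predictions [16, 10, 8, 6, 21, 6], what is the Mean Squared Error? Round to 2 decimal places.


Differences: [1, 3, 1, 0, -3, 0]
Squared errors: [1, 9, 1, 0, 9, 0]
Sum of squared errors = 20
MSE = 20 / 6 = 3.33

3.33


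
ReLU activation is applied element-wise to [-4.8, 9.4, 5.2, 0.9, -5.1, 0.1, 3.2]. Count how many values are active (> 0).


ReLU(x) = max(0, x) for each element:
ReLU(-4.8) = 0
ReLU(9.4) = 9.4
ReLU(5.2) = 5.2
ReLU(0.9) = 0.9
ReLU(-5.1) = 0
ReLU(0.1) = 0.1
ReLU(3.2) = 3.2
Active neurons (>0): 5

5


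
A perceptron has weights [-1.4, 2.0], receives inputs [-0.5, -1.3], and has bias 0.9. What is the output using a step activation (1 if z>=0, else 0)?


z = w . x + b
= -1.4*-0.5 + 2.0*-1.3 + 0.9
= 0.7 + -2.6 + 0.9
= -1.9 + 0.9
= -1.0
Since z = -1.0 < 0, output = 0

0


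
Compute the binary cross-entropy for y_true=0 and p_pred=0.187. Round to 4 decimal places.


For y=0: Loss = -log(1-p)
= -log(1 - 0.187)
= -log(0.813)
= -(-0.207)
= 0.2070

0.2070


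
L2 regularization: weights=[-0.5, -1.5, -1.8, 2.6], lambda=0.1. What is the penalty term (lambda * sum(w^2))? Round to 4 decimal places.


Squaring each weight:
(-0.5)^2 = 0.25
(-1.5)^2 = 2.25
(-1.8)^2 = 3.24
2.6^2 = 6.76
Sum of squares = 12.5
Penalty = 0.1 * 12.5 = 1.2500

1.2500


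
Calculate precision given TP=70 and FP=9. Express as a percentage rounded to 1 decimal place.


Precision = TP / (TP + FP) * 100
= 70 / (70 + 9)
= 70 / 79
= 0.8861
= 88.6%

88.6


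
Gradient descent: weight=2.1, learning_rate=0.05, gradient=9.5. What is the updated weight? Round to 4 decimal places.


w_new = w_old - lr * gradient
= 2.1 - 0.05 * 9.5
= 2.1 - (0.475)
= 1.6250

1.6250


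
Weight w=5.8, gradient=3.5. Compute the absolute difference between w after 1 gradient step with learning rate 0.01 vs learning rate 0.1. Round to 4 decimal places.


With lr=0.01: w_new = 5.8 - 0.01 * 3.5 = 5.765
With lr=0.1: w_new = 5.8 - 0.1 * 3.5 = 5.45
Absolute difference = |5.765 - 5.45|
= 0.3150

0.3150


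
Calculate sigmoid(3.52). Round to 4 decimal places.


sigmoid(z) = 1 / (1 + exp(-z))
exp(-(3.52)) = exp(-3.52) = 0.0296
1 + 0.0296 = 1.0296
1 / 1.0296 = 0.9713

0.9713


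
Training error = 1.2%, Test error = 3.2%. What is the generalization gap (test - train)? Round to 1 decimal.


Generalization gap = test_error - train_error
= 3.2 - 1.2
= 2.0%
A moderate gap.

2.0


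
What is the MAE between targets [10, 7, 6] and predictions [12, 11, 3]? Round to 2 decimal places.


Absolute errors: [2, 4, 3]
Sum of absolute errors = 9
MAE = 9 / 3 = 3.00

3.00


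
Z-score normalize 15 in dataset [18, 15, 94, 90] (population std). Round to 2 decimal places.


Mean = (18 + 15 + 94 + 90) / 4 = 54.25
Variance = sum((x_i - mean)^2) / n = 1428.1875
Std = sqrt(1428.1875) = 37.7914
Z = (x - mean) / std
= (15 - 54.25) / 37.7914
= -39.25 / 37.7914
= -1.04

-1.04


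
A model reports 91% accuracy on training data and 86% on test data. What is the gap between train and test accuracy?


Gap = train_accuracy - test_accuracy
= 91 - 86
= 5%
This moderate gap may indicate mild overfitting.

5


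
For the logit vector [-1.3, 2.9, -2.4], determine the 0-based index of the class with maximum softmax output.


Softmax is a monotonic transformation, so it preserves the argmax.
We need to find the index of the maximum logit.
Index 0: -1.3
Index 1: 2.9
Index 2: -2.4
Maximum logit = 2.9 at index 1

1


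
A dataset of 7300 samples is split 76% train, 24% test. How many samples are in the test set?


Train samples = 7300 * 76% = 5548
Test samples = 7300 - 5548
= 1752

1752


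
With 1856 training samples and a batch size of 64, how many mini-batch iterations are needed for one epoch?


Iterations per epoch = dataset_size / batch_size
= 1856 / 64
= 29

29


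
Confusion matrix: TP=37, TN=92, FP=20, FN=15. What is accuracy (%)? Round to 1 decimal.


Accuracy = (TP + TN) / (TP + TN + FP + FN) * 100
= (37 + 92) / (37 + 92 + 20 + 15)
= 129 / 164
= 0.7866
= 78.7%

78.7


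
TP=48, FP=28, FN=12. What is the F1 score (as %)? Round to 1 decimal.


Precision = TP / (TP + FP) = 48 / 76 = 0.6316
Recall = TP / (TP + FN) = 48 / 60 = 0.8
F1 = 2 * P * R / (P + R)
= 2 * 0.6316 * 0.8 / (0.6316 + 0.8)
= 1.0105 / 1.4316
= 0.7059
As percentage: 70.6%

70.6


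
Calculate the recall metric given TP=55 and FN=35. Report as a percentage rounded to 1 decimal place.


Recall = TP / (TP + FN) * 100
= 55 / (55 + 35)
= 55 / 90
= 0.6111
= 61.1%

61.1


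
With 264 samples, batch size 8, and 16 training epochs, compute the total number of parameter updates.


Iterations per epoch = 264 / 8 = 33
Total updates = iterations_per_epoch * epochs
= 33 * 16
= 528

528


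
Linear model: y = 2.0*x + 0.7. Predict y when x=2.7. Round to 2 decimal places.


y = 2.0 * 2.7 + (0.7)
= 5.4 + (0.7)
= 6.10

6.10


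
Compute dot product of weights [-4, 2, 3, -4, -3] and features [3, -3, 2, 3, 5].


Element-wise products:
-4 * 3 = -12
2 * -3 = -6
3 * 2 = 6
-4 * 3 = -12
-3 * 5 = -15
Sum = -12 + -6 + 6 + -12 + -15
= -39

-39


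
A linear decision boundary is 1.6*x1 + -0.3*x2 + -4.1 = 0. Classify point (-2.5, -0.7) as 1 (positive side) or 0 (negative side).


Compute 1.6 * -2.5 + -0.3 * -0.7 + -4.1
= -4.0 + 0.21 + -4.1
= -7.89
Since -7.89 < 0, the point is on the negative side.

0


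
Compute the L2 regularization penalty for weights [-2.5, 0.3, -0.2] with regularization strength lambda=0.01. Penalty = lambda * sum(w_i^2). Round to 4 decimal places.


Squaring each weight:
(-2.5)^2 = 6.25
0.3^2 = 0.09
(-0.2)^2 = 0.04
Sum of squares = 6.38
Penalty = 0.01 * 6.38 = 0.0638

0.0638


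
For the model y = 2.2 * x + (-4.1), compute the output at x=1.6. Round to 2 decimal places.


y = 2.2 * 1.6 + (-4.1)
= 3.52 + (-4.1)
= -0.58

-0.58


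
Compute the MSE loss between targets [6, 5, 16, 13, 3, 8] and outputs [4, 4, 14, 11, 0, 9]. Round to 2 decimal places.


Differences: [2, 1, 2, 2, 3, -1]
Squared errors: [4, 1, 4, 4, 9, 1]
Sum of squared errors = 23
MSE = 23 / 6 = 3.83

3.83


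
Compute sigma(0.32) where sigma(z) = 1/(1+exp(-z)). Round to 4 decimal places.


sigmoid(z) = 1 / (1 + exp(-z))
exp(-(0.32)) = exp(-0.32) = 0.7261
1 + 0.7261 = 1.7261
1 / 1.7261 = 0.5793

0.5793


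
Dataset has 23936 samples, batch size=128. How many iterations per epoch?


Iterations per epoch = dataset_size / batch_size
= 23936 / 128
= 187

187


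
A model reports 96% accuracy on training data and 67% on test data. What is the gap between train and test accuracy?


Gap = train_accuracy - test_accuracy
= 96 - 67
= 29%
This large gap strongly indicates overfitting.

29


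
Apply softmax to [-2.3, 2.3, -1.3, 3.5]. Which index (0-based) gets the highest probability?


Softmax is a monotonic transformation, so it preserves the argmax.
We need to find the index of the maximum logit.
Index 0: -2.3
Index 1: 2.3
Index 2: -1.3
Index 3: 3.5
Maximum logit = 3.5 at index 3

3


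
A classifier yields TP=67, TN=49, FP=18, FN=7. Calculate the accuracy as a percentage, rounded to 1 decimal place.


Accuracy = (TP + TN) / (TP + TN + FP + FN) * 100
= (67 + 49) / (67 + 49 + 18 + 7)
= 116 / 141
= 0.8227
= 82.3%

82.3


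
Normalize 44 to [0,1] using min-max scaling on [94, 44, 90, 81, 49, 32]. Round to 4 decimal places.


Min = 32, Max = 94
Range = 94 - 32 = 62
Scaled = (x - min) / (max - min)
= (44 - 32) / 62
= 12 / 62
= 0.1935

0.1935


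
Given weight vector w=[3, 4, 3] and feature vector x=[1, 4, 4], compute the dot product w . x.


Element-wise products:
3 * 1 = 3
4 * 4 = 16
3 * 4 = 12
Sum = 3 + 16 + 12
= 31

31


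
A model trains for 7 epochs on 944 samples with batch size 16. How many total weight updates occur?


Iterations per epoch = 944 / 16 = 59
Total updates = iterations_per_epoch * epochs
= 59 * 7
= 413

413


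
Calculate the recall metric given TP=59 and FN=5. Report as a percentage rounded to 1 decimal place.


Recall = TP / (TP + FN) * 100
= 59 / (59 + 5)
= 59 / 64
= 0.9219
= 92.2%

92.2


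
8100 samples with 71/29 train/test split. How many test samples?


Train samples = 8100 * 71% = 5751
Test samples = 8100 - 5751
= 2349

2349


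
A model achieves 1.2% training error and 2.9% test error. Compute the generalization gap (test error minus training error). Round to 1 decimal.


Generalization gap = test_error - train_error
= 2.9 - 1.2
= 1.7%
A small gap suggests good generalization.

1.7


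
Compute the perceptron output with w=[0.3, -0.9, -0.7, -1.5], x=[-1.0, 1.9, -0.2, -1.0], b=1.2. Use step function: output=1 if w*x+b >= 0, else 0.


z = w . x + b
= 0.3*-1.0 + -0.9*1.9 + -0.7*-0.2 + -1.5*-1.0 + 1.2
= -0.3 + -1.71 + 0.14 + 1.5 + 1.2
= -0.37 + 1.2
= 0.83
Since z = 0.83 >= 0, output = 1

1


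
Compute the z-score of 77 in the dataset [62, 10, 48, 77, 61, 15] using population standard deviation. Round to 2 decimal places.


Mean = (62 + 10 + 48 + 77 + 61 + 15) / 6 = 45.5
Variance = sum((x_i - mean)^2) / n = 616.9167
Std = sqrt(616.9167) = 24.8378
Z = (x - mean) / std
= (77 - 45.5) / 24.8378
= 31.5 / 24.8378
= 1.27

1.27


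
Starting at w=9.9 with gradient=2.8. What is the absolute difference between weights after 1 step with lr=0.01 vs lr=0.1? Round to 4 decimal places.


With lr=0.01: w_new = 9.9 - 0.01 * 2.8 = 9.872
With lr=0.1: w_new = 9.9 - 0.1 * 2.8 = 9.62
Absolute difference = |9.872 - 9.62|
= 0.2520

0.2520


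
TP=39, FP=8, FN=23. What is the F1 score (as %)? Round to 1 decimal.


Precision = TP / (TP + FP) = 39 / 47 = 0.8298
Recall = TP / (TP + FN) = 39 / 62 = 0.629
F1 = 2 * P * R / (P + R)
= 2 * 0.8298 * 0.629 / (0.8298 + 0.629)
= 1.0439 / 1.4588
= 0.7156
As percentage: 71.6%

71.6


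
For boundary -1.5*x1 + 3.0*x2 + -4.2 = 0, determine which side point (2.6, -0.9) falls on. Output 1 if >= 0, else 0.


Compute -1.5 * 2.6 + 3.0 * -0.9 + -4.2
= -3.9 + -2.7 + -4.2
= -10.8
Since -10.8 < 0, the point is on the negative side.

0


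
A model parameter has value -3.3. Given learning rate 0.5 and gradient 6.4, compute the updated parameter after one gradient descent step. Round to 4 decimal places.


w_new = w_old - lr * gradient
= -3.3 - 0.5 * 6.4
= -3.3 - (3.2)
= -6.5000

-6.5000


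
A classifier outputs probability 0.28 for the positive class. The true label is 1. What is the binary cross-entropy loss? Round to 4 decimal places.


For y=1: Loss = -log(p)
= -log(0.28)
= -(-1.273)
= 1.2730

1.2730


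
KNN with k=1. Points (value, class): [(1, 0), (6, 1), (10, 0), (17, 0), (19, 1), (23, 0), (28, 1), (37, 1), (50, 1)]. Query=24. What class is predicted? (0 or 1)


Distances from query 24:
Point 23 (class 0): distance = 1
K=1 nearest neighbors: classes = [0]
Votes for class 1: 0 / 1
Majority vote => class 0

0


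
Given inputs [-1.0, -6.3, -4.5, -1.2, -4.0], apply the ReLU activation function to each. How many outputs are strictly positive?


ReLU(x) = max(0, x) for each element:
ReLU(-1.0) = 0
ReLU(-6.3) = 0
ReLU(-4.5) = 0
ReLU(-1.2) = 0
ReLU(-4.0) = 0
Active neurons (>0): 0

0


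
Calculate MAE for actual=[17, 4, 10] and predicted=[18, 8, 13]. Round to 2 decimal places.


Absolute errors: [1, 4, 3]
Sum of absolute errors = 8
MAE = 8 / 3 = 2.67

2.67


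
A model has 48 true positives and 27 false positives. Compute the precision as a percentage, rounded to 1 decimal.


Precision = TP / (TP + FP) * 100
= 48 / (48 + 27)
= 48 / 75
= 0.64
= 64.0%

64.0


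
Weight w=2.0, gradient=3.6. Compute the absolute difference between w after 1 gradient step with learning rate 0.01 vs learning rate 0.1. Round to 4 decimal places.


With lr=0.01: w_new = 2.0 - 0.01 * 3.6 = 1.964
With lr=0.1: w_new = 2.0 - 0.1 * 3.6 = 1.64
Absolute difference = |1.964 - 1.64|
= 0.3240

0.3240


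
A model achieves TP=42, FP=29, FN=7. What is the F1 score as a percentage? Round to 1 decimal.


Precision = TP / (TP + FP) = 42 / 71 = 0.5915
Recall = TP / (TP + FN) = 42 / 49 = 0.8571
F1 = 2 * P * R / (P + R)
= 2 * 0.5915 * 0.8571 / (0.5915 + 0.8571)
= 1.0141 / 1.4487
= 0.7
As percentage: 70.0%

70.0


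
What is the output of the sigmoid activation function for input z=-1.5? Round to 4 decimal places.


sigmoid(z) = 1 / (1 + exp(-z))
exp(-(-1.5)) = exp(1.5) = 4.4817
1 + 4.4817 = 5.4817
1 / 5.4817 = 0.1824

0.1824


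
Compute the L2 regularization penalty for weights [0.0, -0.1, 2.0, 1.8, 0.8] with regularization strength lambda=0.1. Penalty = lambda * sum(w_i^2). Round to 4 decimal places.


Squaring each weight:
0.0^2 = 0.0
(-0.1)^2 = 0.01
2.0^2 = 4.0
1.8^2 = 3.24
0.8^2 = 0.64
Sum of squares = 7.89
Penalty = 0.1 * 7.89 = 0.7890

0.7890


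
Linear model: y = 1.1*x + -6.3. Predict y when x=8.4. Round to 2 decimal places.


y = 1.1 * 8.4 + (-6.3)
= 9.24 + (-6.3)
= 2.94

2.94


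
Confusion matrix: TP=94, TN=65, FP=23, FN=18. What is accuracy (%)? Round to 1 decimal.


Accuracy = (TP + TN) / (TP + TN + FP + FN) * 100
= (94 + 65) / (94 + 65 + 23 + 18)
= 159 / 200
= 0.795
= 79.5%

79.5


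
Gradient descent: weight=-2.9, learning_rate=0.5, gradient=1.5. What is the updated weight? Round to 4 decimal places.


w_new = w_old - lr * gradient
= -2.9 - 0.5 * 1.5
= -2.9 - (0.75)
= -3.6500

-3.6500


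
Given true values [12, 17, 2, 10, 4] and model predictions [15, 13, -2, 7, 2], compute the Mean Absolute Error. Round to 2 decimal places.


Absolute errors: [3, 4, 4, 3, 2]
Sum of absolute errors = 16
MAE = 16 / 5 = 3.20

3.20


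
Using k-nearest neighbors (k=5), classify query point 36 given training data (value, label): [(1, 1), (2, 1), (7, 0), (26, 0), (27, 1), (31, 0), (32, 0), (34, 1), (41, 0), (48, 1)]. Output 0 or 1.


Distances from query 36:
Point 34 (class 1): distance = 2
Point 32 (class 0): distance = 4
Point 31 (class 0): distance = 5
Point 41 (class 0): distance = 5
Point 27 (class 1): distance = 9
K=5 nearest neighbors: classes = [1, 0, 0, 0, 1]
Votes for class 1: 2 / 5
Majority vote => class 0

0


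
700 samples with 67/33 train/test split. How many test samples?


Train samples = 700 * 67% = 469
Test samples = 700 - 469
= 231

231


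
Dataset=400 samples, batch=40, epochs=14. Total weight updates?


Iterations per epoch = 400 / 40 = 10
Total updates = iterations_per_epoch * epochs
= 10 * 14
= 140

140


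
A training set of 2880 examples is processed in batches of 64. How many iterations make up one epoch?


Iterations per epoch = dataset_size / batch_size
= 2880 / 64
= 45

45


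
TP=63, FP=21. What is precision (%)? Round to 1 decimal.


Precision = TP / (TP + FP) * 100
= 63 / (63 + 21)
= 63 / 84
= 0.75
= 75.0%

75.0


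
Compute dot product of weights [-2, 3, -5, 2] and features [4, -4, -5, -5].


Element-wise products:
-2 * 4 = -8
3 * -4 = -12
-5 * -5 = 25
2 * -5 = -10
Sum = -8 + -12 + 25 + -10
= -5

-5


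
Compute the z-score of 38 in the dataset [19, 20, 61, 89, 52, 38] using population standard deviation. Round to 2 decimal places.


Mean = (19 + 20 + 61 + 89 + 52 + 38) / 6 = 46.5
Variance = sum((x_i - mean)^2) / n = 596.25
Std = sqrt(596.25) = 24.4182
Z = (x - mean) / std
= (38 - 46.5) / 24.4182
= -8.5 / 24.4182
= -0.35

-0.35


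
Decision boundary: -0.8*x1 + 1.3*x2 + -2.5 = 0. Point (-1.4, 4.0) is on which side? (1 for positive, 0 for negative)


Compute -0.8 * -1.4 + 1.3 * 4.0 + -2.5
= 1.12 + 5.2 + -2.5
= 3.82
Since 3.82 >= 0, the point is on the positive side.

1


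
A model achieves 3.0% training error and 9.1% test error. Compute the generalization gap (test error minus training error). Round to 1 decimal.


Generalization gap = test_error - train_error
= 9.1 - 3.0
= 6.1%
A moderate gap.

6.1


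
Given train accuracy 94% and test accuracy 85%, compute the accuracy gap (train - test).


Gap = train_accuracy - test_accuracy
= 94 - 85
= 9%
This moderate gap may indicate mild overfitting.

9


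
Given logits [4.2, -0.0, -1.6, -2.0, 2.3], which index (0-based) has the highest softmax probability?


Softmax is a monotonic transformation, so it preserves the argmax.
We need to find the index of the maximum logit.
Index 0: 4.2
Index 1: -0.0
Index 2: -1.6
Index 3: -2.0
Index 4: 2.3
Maximum logit = 4.2 at index 0

0


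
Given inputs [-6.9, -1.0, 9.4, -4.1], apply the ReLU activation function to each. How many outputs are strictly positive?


ReLU(x) = max(0, x) for each element:
ReLU(-6.9) = 0
ReLU(-1.0) = 0
ReLU(9.4) = 9.4
ReLU(-4.1) = 0
Active neurons (>0): 1

1


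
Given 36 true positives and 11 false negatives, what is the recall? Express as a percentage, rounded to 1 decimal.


Recall = TP / (TP + FN) * 100
= 36 / (36 + 11)
= 36 / 47
= 0.766
= 76.6%

76.6


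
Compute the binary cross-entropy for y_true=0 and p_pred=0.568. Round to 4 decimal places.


For y=0: Loss = -log(1-p)
= -log(1 - 0.568)
= -log(0.432)
= -(-0.8393)
= 0.8393

0.8393


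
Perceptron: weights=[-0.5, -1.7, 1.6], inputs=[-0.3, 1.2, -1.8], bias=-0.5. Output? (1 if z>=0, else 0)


z = w . x + b
= -0.5*-0.3 + -1.7*1.2 + 1.6*-1.8 + -0.5
= 0.15 + -2.04 + -2.88 + -0.5
= -4.77 + -0.5
= -5.27
Since z = -5.27 < 0, output = 0

0


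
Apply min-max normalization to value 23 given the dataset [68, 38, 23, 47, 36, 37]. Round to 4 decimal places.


Min = 23, Max = 68
Range = 68 - 23 = 45
Scaled = (x - min) / (max - min)
= (23 - 23) / 45
= 0 / 45
= 0.0000

0.0000


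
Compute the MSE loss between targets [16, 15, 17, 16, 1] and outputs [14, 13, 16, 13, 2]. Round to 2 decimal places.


Differences: [2, 2, 1, 3, -1]
Squared errors: [4, 4, 1, 9, 1]
Sum of squared errors = 19
MSE = 19 / 5 = 3.80

3.80


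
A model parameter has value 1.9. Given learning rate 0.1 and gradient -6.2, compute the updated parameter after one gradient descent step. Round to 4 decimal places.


w_new = w_old - lr * gradient
= 1.9 - 0.1 * -6.2
= 1.9 - (-0.62)
= 2.5200

2.5200


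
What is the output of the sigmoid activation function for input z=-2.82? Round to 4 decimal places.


sigmoid(z) = 1 / (1 + exp(-z))
exp(-(-2.82)) = exp(2.82) = 16.7769
1 + 16.7769 = 17.7769
1 / 17.7769 = 0.0563

0.0563


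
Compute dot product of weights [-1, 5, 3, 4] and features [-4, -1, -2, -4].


Element-wise products:
-1 * -4 = 4
5 * -1 = -5
3 * -2 = -6
4 * -4 = -16
Sum = 4 + -5 + -6 + -16
= -23

-23


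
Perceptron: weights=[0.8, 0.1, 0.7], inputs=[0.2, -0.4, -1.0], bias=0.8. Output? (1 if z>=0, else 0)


z = w . x + b
= 0.8*0.2 + 0.1*-0.4 + 0.7*-1.0 + 0.8
= 0.16 + -0.04 + -0.7 + 0.8
= -0.58 + 0.8
= 0.22
Since z = 0.22 >= 0, output = 1

1


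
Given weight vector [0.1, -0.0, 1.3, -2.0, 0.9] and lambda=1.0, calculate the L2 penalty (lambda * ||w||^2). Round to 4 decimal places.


Squaring each weight:
0.1^2 = 0.01
(-0.0)^2 = 0.0
1.3^2 = 1.69
(-2.0)^2 = 4.0
0.9^2 = 0.81
Sum of squares = 6.51
Penalty = 1.0 * 6.51 = 6.5100

6.5100


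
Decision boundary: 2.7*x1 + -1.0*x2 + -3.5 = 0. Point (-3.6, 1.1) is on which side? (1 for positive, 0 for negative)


Compute 2.7 * -3.6 + -1.0 * 1.1 + -3.5
= -9.72 + -1.1 + -3.5
= -14.32
Since -14.32 < 0, the point is on the negative side.

0


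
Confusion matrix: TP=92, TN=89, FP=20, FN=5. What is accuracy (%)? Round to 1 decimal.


Accuracy = (TP + TN) / (TP + TN + FP + FN) * 100
= (92 + 89) / (92 + 89 + 20 + 5)
= 181 / 206
= 0.8786
= 87.9%

87.9


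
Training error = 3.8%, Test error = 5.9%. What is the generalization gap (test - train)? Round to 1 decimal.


Generalization gap = test_error - train_error
= 5.9 - 3.8
= 2.1%
A moderate gap.

2.1


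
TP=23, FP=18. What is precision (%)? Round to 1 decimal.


Precision = TP / (TP + FP) * 100
= 23 / (23 + 18)
= 23 / 41
= 0.561
= 56.1%

56.1


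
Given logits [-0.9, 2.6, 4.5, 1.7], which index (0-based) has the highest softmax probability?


Softmax is a monotonic transformation, so it preserves the argmax.
We need to find the index of the maximum logit.
Index 0: -0.9
Index 1: 2.6
Index 2: 4.5
Index 3: 1.7
Maximum logit = 4.5 at index 2

2


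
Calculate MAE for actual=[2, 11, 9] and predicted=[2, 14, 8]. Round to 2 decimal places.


Absolute errors: [0, 3, 1]
Sum of absolute errors = 4
MAE = 4 / 3 = 1.33

1.33


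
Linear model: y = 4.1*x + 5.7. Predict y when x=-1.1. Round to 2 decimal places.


y = 4.1 * -1.1 + (5.7)
= -4.51 + (5.7)
= 1.19

1.19


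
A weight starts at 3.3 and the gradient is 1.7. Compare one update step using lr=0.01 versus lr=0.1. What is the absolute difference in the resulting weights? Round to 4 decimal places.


With lr=0.01: w_new = 3.3 - 0.01 * 1.7 = 3.283
With lr=0.1: w_new = 3.3 - 0.1 * 1.7 = 3.13
Absolute difference = |3.283 - 3.13|
= 0.1530

0.1530


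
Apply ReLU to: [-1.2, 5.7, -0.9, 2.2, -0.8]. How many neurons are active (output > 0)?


ReLU(x) = max(0, x) for each element:
ReLU(-1.2) = 0
ReLU(5.7) = 5.7
ReLU(-0.9) = 0
ReLU(2.2) = 2.2
ReLU(-0.8) = 0
Active neurons (>0): 2

2


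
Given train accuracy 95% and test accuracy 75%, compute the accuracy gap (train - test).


Gap = train_accuracy - test_accuracy
= 95 - 75
= 20%
This gap suggests the model is overfitting.

20


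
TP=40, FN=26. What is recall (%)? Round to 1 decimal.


Recall = TP / (TP + FN) * 100
= 40 / (40 + 26)
= 40 / 66
= 0.6061
= 60.6%

60.6


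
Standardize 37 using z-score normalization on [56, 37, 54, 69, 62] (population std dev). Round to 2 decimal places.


Mean = (56 + 37 + 54 + 69 + 62) / 5 = 55.6
Variance = sum((x_i - mean)^2) / n = 113.84
Std = sqrt(113.84) = 10.6696
Z = (x - mean) / std
= (37 - 55.6) / 10.6696
= -18.6 / 10.6696
= -1.74

-1.74


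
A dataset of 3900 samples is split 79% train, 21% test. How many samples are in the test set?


Train samples = 3900 * 79% = 3081
Test samples = 3900 - 3081
= 819

819


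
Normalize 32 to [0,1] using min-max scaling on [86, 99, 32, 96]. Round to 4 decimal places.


Min = 32, Max = 99
Range = 99 - 32 = 67
Scaled = (x - min) / (max - min)
= (32 - 32) / 67
= 0 / 67
= 0.0000

0.0000


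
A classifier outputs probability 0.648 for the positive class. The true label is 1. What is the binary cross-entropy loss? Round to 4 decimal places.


For y=1: Loss = -log(p)
= -log(0.648)
= -(-0.4339)
= 0.4339

0.4339


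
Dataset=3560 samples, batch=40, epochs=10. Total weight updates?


Iterations per epoch = 3560 / 40 = 89
Total updates = iterations_per_epoch * epochs
= 89 * 10
= 890

890


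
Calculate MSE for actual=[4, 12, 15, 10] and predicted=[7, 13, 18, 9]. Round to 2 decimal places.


Differences: [-3, -1, -3, 1]
Squared errors: [9, 1, 9, 1]
Sum of squared errors = 20
MSE = 20 / 4 = 5.00

5.00


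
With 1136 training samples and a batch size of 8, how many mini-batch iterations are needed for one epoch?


Iterations per epoch = dataset_size / batch_size
= 1136 / 8
= 142

142


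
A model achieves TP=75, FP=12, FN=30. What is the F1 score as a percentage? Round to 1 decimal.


Precision = TP / (TP + FP) = 75 / 87 = 0.8621
Recall = TP / (TP + FN) = 75 / 105 = 0.7143
F1 = 2 * P * R / (P + R)
= 2 * 0.8621 * 0.7143 / (0.8621 + 0.7143)
= 1.2315 / 1.5764
= 0.7813
As percentage: 78.1%

78.1


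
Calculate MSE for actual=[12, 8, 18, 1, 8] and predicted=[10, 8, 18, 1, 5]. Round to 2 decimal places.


Differences: [2, 0, 0, 0, 3]
Squared errors: [4, 0, 0, 0, 9]
Sum of squared errors = 13
MSE = 13 / 5 = 2.60

2.60


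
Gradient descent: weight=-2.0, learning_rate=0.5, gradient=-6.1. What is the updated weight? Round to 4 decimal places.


w_new = w_old - lr * gradient
= -2.0 - 0.5 * -6.1
= -2.0 - (-3.05)
= 1.0500

1.0500


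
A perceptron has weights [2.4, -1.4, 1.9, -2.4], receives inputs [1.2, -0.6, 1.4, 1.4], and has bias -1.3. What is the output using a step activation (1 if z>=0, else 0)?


z = w . x + b
= 2.4*1.2 + -1.4*-0.6 + 1.9*1.4 + -2.4*1.4 + -1.3
= 2.88 + 0.84 + 2.66 + -3.36 + -1.3
= 3.02 + -1.3
= 1.72
Since z = 1.72 >= 0, output = 1

1


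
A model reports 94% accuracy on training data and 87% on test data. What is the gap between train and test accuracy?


Gap = train_accuracy - test_accuracy
= 94 - 87
= 7%
This moderate gap may indicate mild overfitting.

7


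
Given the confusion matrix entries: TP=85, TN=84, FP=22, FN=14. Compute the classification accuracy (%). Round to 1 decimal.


Accuracy = (TP + TN) / (TP + TN + FP + FN) * 100
= (85 + 84) / (85 + 84 + 22 + 14)
= 169 / 205
= 0.8244
= 82.4%

82.4


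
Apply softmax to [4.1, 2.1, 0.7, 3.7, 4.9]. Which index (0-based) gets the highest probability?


Softmax is a monotonic transformation, so it preserves the argmax.
We need to find the index of the maximum logit.
Index 0: 4.1
Index 1: 2.1
Index 2: 0.7
Index 3: 3.7
Index 4: 4.9
Maximum logit = 4.9 at index 4

4


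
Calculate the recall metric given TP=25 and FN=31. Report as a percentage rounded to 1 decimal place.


Recall = TP / (TP + FN) * 100
= 25 / (25 + 31)
= 25 / 56
= 0.4464
= 44.6%

44.6


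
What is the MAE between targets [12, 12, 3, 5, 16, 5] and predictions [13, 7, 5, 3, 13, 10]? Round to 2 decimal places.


Absolute errors: [1, 5, 2, 2, 3, 5]
Sum of absolute errors = 18
MAE = 18 / 6 = 3.00

3.00


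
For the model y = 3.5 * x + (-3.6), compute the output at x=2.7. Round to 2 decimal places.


y = 3.5 * 2.7 + (-3.6)
= 9.45 + (-3.6)
= 5.85

5.85


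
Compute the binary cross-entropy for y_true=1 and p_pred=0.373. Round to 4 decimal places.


For y=1: Loss = -log(p)
= -log(0.373)
= -(-0.9862)
= 0.9862

0.9862


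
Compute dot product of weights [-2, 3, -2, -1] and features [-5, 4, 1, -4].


Element-wise products:
-2 * -5 = 10
3 * 4 = 12
-2 * 1 = -2
-1 * -4 = 4
Sum = 10 + 12 + -2 + 4
= 24

24


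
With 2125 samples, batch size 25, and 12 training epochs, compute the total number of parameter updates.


Iterations per epoch = 2125 / 25 = 85
Total updates = iterations_per_epoch * epochs
= 85 * 12
= 1020

1020


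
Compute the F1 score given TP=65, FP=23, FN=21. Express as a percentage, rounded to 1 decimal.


Precision = TP / (TP + FP) = 65 / 88 = 0.7386
Recall = TP / (TP + FN) = 65 / 86 = 0.7558
F1 = 2 * P * R / (P + R)
= 2 * 0.7386 * 0.7558 / (0.7386 + 0.7558)
= 1.1165 / 1.4945
= 0.7471
As percentage: 74.7%

74.7


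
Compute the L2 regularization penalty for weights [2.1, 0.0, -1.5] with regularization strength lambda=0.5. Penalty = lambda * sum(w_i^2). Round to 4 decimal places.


Squaring each weight:
2.1^2 = 4.41
0.0^2 = 0.0
(-1.5)^2 = 2.25
Sum of squares = 6.66
Penalty = 0.5 * 6.66 = 3.3300

3.3300


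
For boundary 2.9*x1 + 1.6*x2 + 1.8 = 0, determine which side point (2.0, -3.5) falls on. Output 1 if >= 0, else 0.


Compute 2.9 * 2.0 + 1.6 * -3.5 + 1.8
= 5.8 + -5.6 + 1.8
= 2.0
Since 2.0 >= 0, the point is on the positive side.

1


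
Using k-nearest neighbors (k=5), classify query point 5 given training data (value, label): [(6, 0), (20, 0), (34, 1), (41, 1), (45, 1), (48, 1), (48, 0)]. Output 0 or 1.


Distances from query 5:
Point 6 (class 0): distance = 1
Point 20 (class 0): distance = 15
Point 34 (class 1): distance = 29
Point 41 (class 1): distance = 36
Point 45 (class 1): distance = 40
K=5 nearest neighbors: classes = [0, 0, 1, 1, 1]
Votes for class 1: 3 / 5
Majority vote => class 1

1


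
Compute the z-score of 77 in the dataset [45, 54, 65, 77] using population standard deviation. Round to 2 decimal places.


Mean = (45 + 54 + 65 + 77) / 4 = 60.25
Variance = sum((x_i - mean)^2) / n = 143.6875
Std = sqrt(143.6875) = 11.987
Z = (x - mean) / std
= (77 - 60.25) / 11.987
= 16.75 / 11.987
= 1.40

1.40


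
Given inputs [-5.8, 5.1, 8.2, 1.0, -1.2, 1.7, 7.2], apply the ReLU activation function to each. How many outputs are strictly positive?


ReLU(x) = max(0, x) for each element:
ReLU(-5.8) = 0
ReLU(5.1) = 5.1
ReLU(8.2) = 8.2
ReLU(1.0) = 1.0
ReLU(-1.2) = 0
ReLU(1.7) = 1.7
ReLU(7.2) = 7.2
Active neurons (>0): 5

5


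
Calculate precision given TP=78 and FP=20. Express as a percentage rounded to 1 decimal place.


Precision = TP / (TP + FP) * 100
= 78 / (78 + 20)
= 78 / 98
= 0.7959
= 79.6%

79.6


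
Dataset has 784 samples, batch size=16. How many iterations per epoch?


Iterations per epoch = dataset_size / batch_size
= 784 / 16
= 49

49


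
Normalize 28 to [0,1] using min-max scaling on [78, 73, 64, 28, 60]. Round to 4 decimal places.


Min = 28, Max = 78
Range = 78 - 28 = 50
Scaled = (x - min) / (max - min)
= (28 - 28) / 50
= 0 / 50
= 0.0000

0.0000


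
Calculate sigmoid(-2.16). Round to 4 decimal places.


sigmoid(z) = 1 / (1 + exp(-z))
exp(-(-2.16)) = exp(2.16) = 8.6711
1 + 8.6711 = 9.6711
1 / 9.6711 = 0.1034

0.1034


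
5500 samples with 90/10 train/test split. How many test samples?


Train samples = 5500 * 90% = 4950
Test samples = 5500 - 4950
= 550

550


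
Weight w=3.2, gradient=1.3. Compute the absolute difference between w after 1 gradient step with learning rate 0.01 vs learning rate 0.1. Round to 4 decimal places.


With lr=0.01: w_new = 3.2 - 0.01 * 1.3 = 3.187
With lr=0.1: w_new = 3.2 - 0.1 * 1.3 = 3.07
Absolute difference = |3.187 - 3.07|
= 0.1170

0.1170
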